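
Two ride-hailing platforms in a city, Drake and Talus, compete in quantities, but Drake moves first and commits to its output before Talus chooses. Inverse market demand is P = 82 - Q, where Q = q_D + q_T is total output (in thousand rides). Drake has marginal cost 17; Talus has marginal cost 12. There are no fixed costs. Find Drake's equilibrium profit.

450

The follower Talus best-responds to any q_D: π_T = (82 - Q)q_T - 12q_T.
Follower FOC: 70 - q_D - 2q_T = 0, so q_T(q_D) = (70 - q_D)/2.
Drake substitutes q_T(q_D) into its own profit: π_D = q_D(82 - q_D - (70 - q_D)/2) - 17q_D = (47 - (1/2)q_D)q_D - 17q_D.
Maximising: ∂π_D/∂q_D = 30 - q_D = 0, giving q_D = 30.
Then q_T = (70 - 30)/2 = 20.
Price P = 82 - 50 = 32.
Drake's profit: (32 - 17)·30 = 450.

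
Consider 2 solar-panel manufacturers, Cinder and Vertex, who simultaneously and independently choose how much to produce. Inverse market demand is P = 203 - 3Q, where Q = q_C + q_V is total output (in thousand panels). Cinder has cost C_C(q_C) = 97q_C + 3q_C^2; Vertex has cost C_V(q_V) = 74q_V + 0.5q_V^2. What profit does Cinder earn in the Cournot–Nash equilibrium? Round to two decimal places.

Cinder's profit: π_C = (203 - 3Q)q_C - (97q_C + 3q_C²). Setting ∂π_C/∂q_C = 0: 106 - 12q_C - 3(q_V) = 0.
Vertex's first-order condition: 129 - 7q_V - 3(q_C) = 0.
Rearranging gives the reaction functions q_C = (106 - 3q_V)/12 and q_V = (129 - 3q_C)/7.
Substituting one into the other gives q_C = 71/15 and q_V = 82/5.
Price P = 203 - 3·(317/15) = 698/5.
Cinder's profit: (698/5)·(71/15) - 97·(71/15) - 3(71/15)² = 134.4267.

134.43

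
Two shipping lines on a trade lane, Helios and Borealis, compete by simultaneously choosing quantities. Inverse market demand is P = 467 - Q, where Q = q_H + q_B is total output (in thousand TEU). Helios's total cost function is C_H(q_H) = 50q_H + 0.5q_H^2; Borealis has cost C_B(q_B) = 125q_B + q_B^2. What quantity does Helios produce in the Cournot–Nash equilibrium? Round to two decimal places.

Helios's profit: π_H = (467 - Q)q_H - (50q_H + (1/2)q_H²). Setting ∂π_H/∂q_H = 0: 417 - 3q_H - (q_B) = 0.
Borealis's profit: π_B = (467 - Q)q_B - (125q_B + q_B²). Setting ∂π_B/∂q_B = 0: 342 - 4q_B - (q_H) = 0.
Best responses: q_H = (417 - q_B)/3, q_B = (342 - q_H)/4.
Substituting one into the other gives q_H = 1326/11 and q_B = 609/11.

120.55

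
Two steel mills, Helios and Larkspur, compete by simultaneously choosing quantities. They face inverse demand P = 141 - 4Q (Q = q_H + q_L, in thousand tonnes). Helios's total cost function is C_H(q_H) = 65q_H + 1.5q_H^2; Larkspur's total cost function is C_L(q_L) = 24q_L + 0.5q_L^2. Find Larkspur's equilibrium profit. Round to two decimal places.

631.19

Helios's profit: π_H = (141 - 4Q)q_H - (65q_H + (3/2)q_H²). Setting ∂π_H/∂q_H = 0: 76 - 11q_H - 4(q_L) = 0.
Larkspur's profit: π_L = (141 - 4Q)q_L - (24q_L + (1/2)q_L²). Setting ∂π_L/∂q_L = 0: 117 - 9q_L - 4(q_H) = 0.
Best responses: q_H = (76 - 4q_L)/11, q_L = (117 - 4q_H)/9.
Substituting one into the other gives q_H = 216/83 and q_L = 983/83.
Price P = 141 - 4·(1199/83) = 83.2169.
Larkspur's profit: 83.2169·(983/83) - 24·(983/83) - (1/2)(983/83)² = 631.1947.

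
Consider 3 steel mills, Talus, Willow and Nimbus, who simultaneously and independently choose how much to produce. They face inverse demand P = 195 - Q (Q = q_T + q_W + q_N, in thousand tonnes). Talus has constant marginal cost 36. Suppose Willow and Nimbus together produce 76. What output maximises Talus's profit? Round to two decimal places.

41.50

With rivals' combined output fixed at 76, Talus's profit is π_T = (195 - 76 - q_T)q_T - (36q_T) = (119 - q_T)q_T - (36q_T).
∂π_T/∂q_T = 83 - 2q_T = 0, so q_T = 83/2.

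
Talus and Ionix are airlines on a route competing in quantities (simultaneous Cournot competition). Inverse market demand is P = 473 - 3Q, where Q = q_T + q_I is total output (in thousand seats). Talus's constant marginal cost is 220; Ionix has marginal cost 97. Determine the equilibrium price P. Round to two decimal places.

263.33

Talus's profit: π_T = (473 - 3Q)q_T - (220q_T). Setting ∂π_T/∂q_T = 0: 253 - 6q_T - 3(q_I) = 0.
Ionix's profit: π_I = (473 - 3Q)q_I - (97q_I). Setting ∂π_I/∂q_I = 0: 376 - 6q_I - 3(q_T) = 0.
So q_T = (253 - 3q_I)/6 and q_I = (376 - 3q_T)/6.
Solving the pair: q_T = 130/9, q_I = 499/9.
Total output Q = 629/9, so price P = 473 - 3·(629/9) = 790/3.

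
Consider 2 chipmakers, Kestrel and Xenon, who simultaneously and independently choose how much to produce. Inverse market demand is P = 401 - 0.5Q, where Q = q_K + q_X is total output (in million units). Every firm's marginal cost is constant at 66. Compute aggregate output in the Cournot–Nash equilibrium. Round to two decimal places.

Each firm earns π_i = (401 - 0.5Q)q_i - 66q_i.
Setting ∂π_i/∂q_i = 0 with rivals' quantities fixed: 335 - q_i - (1/2)q_j = 0.
By symmetry each firm produces the same amount; substituting q_j = q_i yields q_i = 335/(3/2) = 670/3.
Total output Q = 670/3 + 670/3 = 1340/3.

446.67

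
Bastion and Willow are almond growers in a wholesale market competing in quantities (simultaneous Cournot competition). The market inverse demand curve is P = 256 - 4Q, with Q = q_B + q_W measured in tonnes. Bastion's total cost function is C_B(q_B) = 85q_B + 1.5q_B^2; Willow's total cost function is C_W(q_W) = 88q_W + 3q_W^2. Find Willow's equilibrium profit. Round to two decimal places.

498.02

Bastion's profit: π_B = (256 - 4Q)q_B - (85q_B + (3/2)q_B²). Setting ∂π_B/∂q_B = 0: 171 - 11q_B - 4(q_W) = 0.
Willow's first-order condition: 168 - 14q_W - 4(q_B) = 0.
So q_B = (171 - 4q_W)/11 and q_W = (168 - 4q_B)/14.
Solving the pair: q_B = 287/23, q_W = 194/23.
Price P = 256 - 4·(481/23) = 172.3478.
Willow's profit: 172.3478·(194/23) - 88·(194/23) - 3(194/23)² = 498.0189.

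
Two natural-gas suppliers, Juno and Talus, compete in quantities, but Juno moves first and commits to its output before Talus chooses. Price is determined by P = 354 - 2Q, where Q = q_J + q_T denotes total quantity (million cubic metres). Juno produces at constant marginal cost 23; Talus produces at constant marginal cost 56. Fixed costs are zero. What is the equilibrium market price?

114

The follower Talus best-responds to any q_J: π_T = (354 - 2Q)q_T - 56q_T.
Follower FOC: 298 - 2q_J - 4q_T = 0, so q_T(q_J) = (298 - 2q_J)/4.
Juno substitutes q_T(q_J) into its own profit: π_J = q_J(354 - 2q_J - (298 - 2q_J)/2) - 23q_J = (205 - q_J)q_J - 23q_J.
The leader's first-order condition 182 - 2q_J = 0 yields q_J = 91.
Then q_T = (298 - 2·91)/4 = 29.
Total output Q = 120, so price P = 354 - 2·120 = 114.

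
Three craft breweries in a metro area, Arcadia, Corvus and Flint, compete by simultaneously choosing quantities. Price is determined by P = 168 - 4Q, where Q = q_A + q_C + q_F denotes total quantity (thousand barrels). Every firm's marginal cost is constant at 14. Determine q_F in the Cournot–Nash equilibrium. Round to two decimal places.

A representative firm's profit is π_i = q_i(168 - 4Q) - 14q_i.
First-order condition (treating rivals' output as given): 154 - 8q_i - 4·Σ_{j≠i} q_j = 0.
By symmetry each firm produces the same amount; substituting Σ_{j≠i} q_j = 2q_i yields q_i = 154/16 = 77/8.

9.63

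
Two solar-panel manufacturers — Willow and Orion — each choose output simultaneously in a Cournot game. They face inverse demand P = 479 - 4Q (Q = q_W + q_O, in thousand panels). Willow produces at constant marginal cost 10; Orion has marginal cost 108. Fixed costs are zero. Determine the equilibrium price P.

199

Willow's profit: π_W = (479 - 4Q)q_W - (10q_W). Setting ∂π_W/∂q_W = 0: 469 - 8q_W - 4(q_O) = 0.
Orion's profit: π_O = (479 - 4Q)q_O - (108q_O). Setting ∂π_O/∂q_O = 0: 371 - 8q_O - 4(q_W) = 0.
Rearranging gives the reaction functions q_W = (469 - 4q_O)/8 and q_O = (371 - 4q_W)/8.
Substituting one into the other gives q_W = 189/4 and q_O = 91/4.
Total output Q = 70, so price P = 479 - 4·70 = 199.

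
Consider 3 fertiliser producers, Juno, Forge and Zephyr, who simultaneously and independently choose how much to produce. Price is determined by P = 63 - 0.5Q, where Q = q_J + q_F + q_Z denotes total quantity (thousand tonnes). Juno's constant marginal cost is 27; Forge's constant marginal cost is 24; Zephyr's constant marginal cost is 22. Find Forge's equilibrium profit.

Juno's profit: π_J = (63 - 0.5Q)q_J - (27q_J). Setting ∂π_J/∂q_J = 0: 36 - q_J - (1/2)(q_F + q_Z) = 0.
Forge's first-order condition: 39 - q_F - (1/2)(q_J + q_Z) = 0.
Zephyr's profit: π_Z = (63 - 0.5Q)q_Z - (22q_Z). Setting ∂π_Z/∂q_Z = 0: 41 - q_Z - (1/2)(q_J + q_F) = 0.
Adding the 3 conditions: 116 − Q − Q = 0, i.e. Q = 58.
Back-substituting: q_J = (36 − 29)/(1/2) = 14, q_F = (39 − 29)/(1/2) = 20, q_Z = (41 − 29)/(1/2) = 24.
Price P = 63 - (1/2)·58 = 34.
Forge's profit: (34 - 24)·20 = 200.

200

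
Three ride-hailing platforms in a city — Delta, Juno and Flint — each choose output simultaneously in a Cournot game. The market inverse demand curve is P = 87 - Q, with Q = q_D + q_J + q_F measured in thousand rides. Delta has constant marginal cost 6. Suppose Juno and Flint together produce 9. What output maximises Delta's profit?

With rivals' combined output fixed at 9, Delta's profit is π_D = (87 - 9 - q_D)q_D - (6q_D) = (78 - q_D)q_D - (6q_D).
∂π_D/∂q_D = 72 - 2q_D = 0, so q_D = 36.

36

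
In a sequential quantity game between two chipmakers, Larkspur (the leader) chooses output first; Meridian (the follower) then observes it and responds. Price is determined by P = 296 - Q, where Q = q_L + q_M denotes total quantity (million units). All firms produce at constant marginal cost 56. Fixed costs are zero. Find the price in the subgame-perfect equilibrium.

116

Solve by backward induction. Given q_L, the follower Meridian maximises π_M = (296 - q_L - q_M)q_M - 56q_M.
Follower FOC: 240 - q_L - 2q_M = 0, so q_M(q_L) = (240 - q_L)/2.
Larkspur substitutes q_M(q_L) into its own profit: π_L = q_L(296 - q_L - (240 - q_L)/2) - 56q_L = (176 - (1/2)q_L)q_L - 56q_L.
Maximising: ∂π_L/∂q_L = 120 - q_L = 0, giving q_L = 120.
Then q_M = (240 - 120)/2 = 60.
Total output Q = 180, so price P = 296 - 180 = 116.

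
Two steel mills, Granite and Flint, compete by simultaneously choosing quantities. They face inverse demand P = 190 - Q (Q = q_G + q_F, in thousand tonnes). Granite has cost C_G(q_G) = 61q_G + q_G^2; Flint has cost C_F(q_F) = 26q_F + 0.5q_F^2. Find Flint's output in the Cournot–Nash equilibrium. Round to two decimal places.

47.91

Granite's profit: π_G = (190 - Q)q_G - (61q_G + q_G²). Setting ∂π_G/∂q_G = 0: 129 - 4q_G - (q_F) = 0.
Flint's first-order condition: 164 - 3q_F - (q_G) = 0.
So q_G = (129 - q_F)/4 and q_F = (164 - q_G)/3.
Solving the pair: q_G = 223/11, q_F = 527/11.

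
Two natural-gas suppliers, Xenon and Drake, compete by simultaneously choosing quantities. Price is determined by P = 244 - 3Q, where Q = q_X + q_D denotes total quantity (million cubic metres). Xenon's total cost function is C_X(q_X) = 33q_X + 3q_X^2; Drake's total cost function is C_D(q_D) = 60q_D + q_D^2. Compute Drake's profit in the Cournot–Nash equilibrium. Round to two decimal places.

1310.94

Xenon's profit: π_X = (244 - 3Q)q_X - (33q_X + 3q_X²). Setting ∂π_X/∂q_X = 0: 211 - 12q_X - 3(q_D) = 0.
Drake's first-order condition: 184 - 8q_D - 3(q_X) = 0.
So q_X = (211 - 3q_D)/12 and q_D = (184 - 3q_X)/8.
Solving the pair: q_X = 1136/87, q_D = 525/29.
Price P = 244 - 3·31.1609 = 150.5172.
Drake's profit: 150.5172·(525/29) - 60·(525/29) - (525/29)² = 1310.9394.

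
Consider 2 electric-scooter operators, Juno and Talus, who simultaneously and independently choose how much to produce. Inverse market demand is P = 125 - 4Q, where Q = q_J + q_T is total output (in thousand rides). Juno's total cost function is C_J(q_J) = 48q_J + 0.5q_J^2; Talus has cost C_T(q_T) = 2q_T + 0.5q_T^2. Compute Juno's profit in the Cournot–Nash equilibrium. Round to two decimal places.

Juno's profit: π_J = (125 - 4Q)q_J - (48q_J + (1/2)q_J²). Setting ∂π_J/∂q_J = 0: 77 - 9q_J - 4(q_T) = 0.
Talus's first-order condition: 123 - 9q_T - 4(q_J) = 0.
So q_J = (77 - 4q_T)/9 and q_T = (123 - 4q_J)/9.
Solving the pair: q_J = 201/65, q_T = 799/65.
Price P = 125 - 4·(200/13) = 825/13.
Juno's profit: (825/13)·(201/65) - 48·(201/65) - (1/2)(201/65)² = 43.0307.

43.03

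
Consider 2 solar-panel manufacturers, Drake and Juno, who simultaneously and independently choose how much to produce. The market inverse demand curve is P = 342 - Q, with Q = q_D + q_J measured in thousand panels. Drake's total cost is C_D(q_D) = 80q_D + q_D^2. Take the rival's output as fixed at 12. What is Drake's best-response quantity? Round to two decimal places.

62.50

With the rival's output fixed at 12, Drake's profit is π_D = (342 - 12 - q_D)q_D - (80q_D + q_D²) = (330 - q_D)q_D - (80q_D + q_D²).
∂π_D/∂q_D = 250 - 4q_D = 0, so q_D = 125/2.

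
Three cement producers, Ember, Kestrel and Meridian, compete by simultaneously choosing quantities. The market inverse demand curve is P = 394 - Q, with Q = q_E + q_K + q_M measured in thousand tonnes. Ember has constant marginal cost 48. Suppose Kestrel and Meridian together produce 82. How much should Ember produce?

132

With rivals' combined output fixed at 82, Ember's profit is π_E = (394 - 82 - q_E)q_E - (48q_E) = (312 - q_E)q_E - (48q_E).
∂π_E/∂q_E = 264 - 2q_E = 0, so q_E = 132.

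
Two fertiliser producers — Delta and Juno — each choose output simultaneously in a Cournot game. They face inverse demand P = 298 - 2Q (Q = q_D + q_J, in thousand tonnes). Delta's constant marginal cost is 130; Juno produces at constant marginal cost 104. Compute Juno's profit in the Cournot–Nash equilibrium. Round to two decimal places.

Delta's profit: π_D = (298 - 2Q)q_D - (130q_D). Setting ∂π_D/∂q_D = 0: 168 - 4q_D - 2(q_J) = 0.
Juno's first-order condition: 194 - 4q_J - 2(q_D) = 0.
Rearranging gives the reaction functions q_D = (168 - 2q_J)/4 and q_J = (194 - 2q_D)/4.
Solving the pair: q_D = 71/3, q_J = 110/3.
Price P = 298 - 2·(181/3) = 532/3.
Juno's profit: (532/3 - 104)·(110/3) = 2688.8889.

2688.89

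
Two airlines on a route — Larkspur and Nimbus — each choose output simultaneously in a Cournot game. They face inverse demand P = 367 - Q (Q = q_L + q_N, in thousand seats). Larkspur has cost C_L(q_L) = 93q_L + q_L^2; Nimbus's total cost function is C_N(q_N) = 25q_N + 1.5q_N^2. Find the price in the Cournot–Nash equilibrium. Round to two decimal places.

255.32

Larkspur's profit: π_L = (367 - Q)q_L - (93q_L + q_L²). Setting ∂π_L/∂q_L = 0: 274 - 4q_L - (q_N) = 0.
Nimbus's profit: π_N = (367 - Q)q_N - (25q_N + (3/2)q_N²). Setting ∂π_N/∂q_N = 0: 342 - 5q_N - (q_L) = 0.
Rearranging gives the reaction functions q_L = (274 - q_N)/4 and q_N = (342 - q_L)/5.
Solving the pair: q_L = 1028/19, q_N = 1094/19.
Total output Q = 111.6842, so price P = 367 - 111.6842 = 255.3158.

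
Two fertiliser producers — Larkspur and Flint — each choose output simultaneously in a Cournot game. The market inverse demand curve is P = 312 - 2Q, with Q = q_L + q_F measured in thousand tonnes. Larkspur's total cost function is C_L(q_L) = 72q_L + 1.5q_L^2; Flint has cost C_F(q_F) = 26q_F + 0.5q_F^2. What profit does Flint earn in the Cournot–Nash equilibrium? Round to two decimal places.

Larkspur's profit: π_L = (312 - 2Q)q_L - (72q_L + (3/2)q_L²). Setting ∂π_L/∂q_L = 0: 240 - 7q_L - 2(q_F) = 0.
Flint's profit: π_F = (312 - 2Q)q_F - (26q_F + (1/2)q_F²). Setting ∂π_F/∂q_F = 0: 286 - 5q_F - 2(q_L) = 0.
So q_L = (240 - 2q_F)/7 and q_F = (286 - 2q_L)/5.
Solving the pair: q_L = 628/31, q_F = 1522/31.
Price P = 312 - 2·69.3548 = 173.2903.
Flint's profit: 173.2903·(1522/31) - 26·(1522/31) - (1/2)(1522/31)² = 6026.2331.

6026.23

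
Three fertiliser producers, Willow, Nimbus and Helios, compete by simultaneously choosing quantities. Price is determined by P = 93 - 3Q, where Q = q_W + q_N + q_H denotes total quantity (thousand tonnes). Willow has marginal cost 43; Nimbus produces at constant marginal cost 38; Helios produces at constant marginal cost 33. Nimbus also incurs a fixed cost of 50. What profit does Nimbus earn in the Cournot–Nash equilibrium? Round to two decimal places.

Willow's profit: π_W = (93 - 3Q)q_W - (43q_W). Setting ∂π_W/∂q_W = 0: 50 - 6q_W - 3(q_N + q_H) = 0.
Nimbus's profit: π_N = (93 - 3Q)q_N - (38q_N). Setting ∂π_N/∂q_N = 0: 55 - 6q_N - 3(q_W + q_H) = 0.
Helios's first-order condition: 60 - 6q_H - 3(q_W + q_N) = 0.
Summing all 3 equations gives 165 − 12Q = 0, hence Q = 55/4.
Back-substituting: q_W = (50 − 165/4)/3 = 35/12, q_N = (55 − 165/4)/3 = 55/12, q_H = (60 − 165/4)/3 = 25/4.
Price P = 93 - 3·(55/4) = 207/4.
Nimbus's profit: (207/4 - 38)·(55/12) - 50 = 625/48.

13.02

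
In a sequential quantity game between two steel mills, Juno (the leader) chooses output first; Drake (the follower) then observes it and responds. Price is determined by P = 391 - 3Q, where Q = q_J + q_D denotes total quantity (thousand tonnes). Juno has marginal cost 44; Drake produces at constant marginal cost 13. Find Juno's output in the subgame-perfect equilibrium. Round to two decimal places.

52.67

Solve by backward induction. Given q_J, the follower Drake maximises π_D = (391 - 3q_J - 3q_D)q_D - 13q_D.
Setting the follower's marginal profit to zero, 378 - 3q_J - 6q_D = 0, i.e. q_D = (378 - 3q_J)/6.
Juno substitutes q_D(q_J) into its own profit: π_J = q_J(391 - 3q_J - (378 - 3q_J)/2) - 44q_J = (202 - (3/2)q_J)q_J - 44q_J.
The leader's first-order condition 158 - 3q_J = 0 yields q_J = 158/3.
Then q_D = (378 - 3·(158/3))/6 = 110/3.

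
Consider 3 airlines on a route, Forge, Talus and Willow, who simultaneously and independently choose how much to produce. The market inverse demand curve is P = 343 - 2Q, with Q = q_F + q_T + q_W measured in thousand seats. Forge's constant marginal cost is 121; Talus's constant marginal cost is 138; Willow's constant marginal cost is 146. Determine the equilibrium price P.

187

Forge's profit: π_F = (343 - 2Q)q_F - (121q_F). Setting ∂π_F/∂q_F = 0: 222 - 4q_F - 2(q_T + q_W) = 0.
Talus's profit: π_T = (343 - 2Q)q_T - (138q_T). Setting ∂π_T/∂q_T = 0: 205 - 4q_T - 2(q_F + q_W) = 0.
Willow's first-order condition: 197 - 4q_W - 2(q_F + q_T) = 0.
Adding the 3 first-order conditions: 624 − 8Q = 0, so Q = 78.
Back-substituting: q_F = (222 − 156)/2 = 33, q_T = (205 − 156)/2 = 49/2, q_W = (197 − 156)/2 = 41/2.
Total output Q = 78, so price P = 343 - 2·78 = 187.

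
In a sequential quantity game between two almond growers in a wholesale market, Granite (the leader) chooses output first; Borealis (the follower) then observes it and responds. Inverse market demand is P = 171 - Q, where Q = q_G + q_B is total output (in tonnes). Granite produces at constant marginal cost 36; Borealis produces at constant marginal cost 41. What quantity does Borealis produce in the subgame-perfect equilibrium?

Solve by backward induction. Given q_G, the follower Borealis maximises π_B = (171 - q_G - q_B)q_B - 41q_B.
∂π_B/∂q_B = 130 - q_G - 2q_B = 0 gives the reaction function q_B = (130 - q_G)/2.
Granite substitutes q_B(q_G) into its own profit: π_G = q_G(171 - q_G - (130 - q_G)/2) - 36q_G = (106 - (1/2)q_G)q_G - 36q_G.
Maximising: ∂π_G/∂q_G = 70 - q_G = 0, giving q_G = 70.
Then q_B = (130 - 70)/2 = 30.

30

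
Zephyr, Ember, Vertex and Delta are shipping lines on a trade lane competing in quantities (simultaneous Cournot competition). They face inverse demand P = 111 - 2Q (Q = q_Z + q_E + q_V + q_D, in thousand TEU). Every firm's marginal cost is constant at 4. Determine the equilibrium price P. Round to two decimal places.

25.40

Each firm earns π_i = (111 - 2Q)q_i - 4q_i.
Setting ∂π_i/∂q_i = 0 with rivals' quantities fixed: 107 - 4q_i - 2·Σ_{j≠i} q_j = 0.
By symmetry each firm produces the same amount; substituting Σ_{j≠i} q_j = 3q_i yields q_i = 107/10.
Total output Q = 214/5, so price P = 111 - 2·(214/5) = 127/5.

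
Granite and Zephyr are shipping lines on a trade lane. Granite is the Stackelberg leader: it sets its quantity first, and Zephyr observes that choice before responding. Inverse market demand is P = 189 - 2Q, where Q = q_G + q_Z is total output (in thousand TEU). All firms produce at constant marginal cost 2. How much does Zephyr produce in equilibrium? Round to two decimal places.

23.38

The follower Zephyr best-responds to any q_G: π_Z = (189 - 2Q)q_Z - 2q_Z.
Follower FOC: 187 - 2q_G - 4q_Z = 0, so q_Z(q_G) = (187 - 2q_G)/4.
Granite substitutes q_Z(q_G) into its own profit: π_G = q_G(189 - 2q_G - (187 - 2q_G)/2) - 2q_G = (191/2 - q_G)q_G - 2q_G.
Maximising: ∂π_G/∂q_G = 187/2 - 2q_G = 0, giving q_G = 187/4.
Then q_Z = (187 - 2·(187/4))/4 = 187/8.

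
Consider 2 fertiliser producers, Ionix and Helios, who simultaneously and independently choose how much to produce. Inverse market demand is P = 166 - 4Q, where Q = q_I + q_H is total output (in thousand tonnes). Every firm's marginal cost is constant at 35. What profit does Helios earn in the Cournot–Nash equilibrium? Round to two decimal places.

A representative firm's profit is π_i = q_i(166 - 4Q) - 35q_i.
First-order condition (treating rivals' output as given): 131 - 8q_i - 4q_j = 0.
With identical firms every q_j equals q_i, so q_j = q_i and 131 = 12q_i, giving q_i = 131/12.
Price P = 166 - 4·(131/6) = 236/3.
Helios's profit: (236/3 - 35)·(131/12) = 476.6944.

476.69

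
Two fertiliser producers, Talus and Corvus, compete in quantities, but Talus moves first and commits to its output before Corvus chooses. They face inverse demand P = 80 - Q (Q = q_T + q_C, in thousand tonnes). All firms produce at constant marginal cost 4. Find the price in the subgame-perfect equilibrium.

23

The follower Corvus best-responds to any q_T: π_C = (80 - Q)q_C - 4q_C.
∂π_C/∂q_C = 76 - q_T - 2q_C = 0 gives the reaction function q_C = (76 - q_T)/2.
Talus substitutes q_C(q_T) into its own profit: π_T = q_T(80 - q_T - (76 - q_T)/2) - 4q_T = (42 - (1/2)q_T)q_T - 4q_T.
The leader's first-order condition 38 - q_T = 0 yields q_T = 38.
Then q_C = (76 - 38)/2 = 19.
Total output Q = 57, so price P = 80 - 57 = 23.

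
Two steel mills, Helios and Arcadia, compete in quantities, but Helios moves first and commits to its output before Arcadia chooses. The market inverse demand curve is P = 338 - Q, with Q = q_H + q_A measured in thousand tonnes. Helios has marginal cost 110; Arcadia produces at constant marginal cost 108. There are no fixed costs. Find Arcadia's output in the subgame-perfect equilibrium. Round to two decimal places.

Solve by backward induction. Given q_H, the follower Arcadia maximises π_A = (338 - q_H - q_A)q_A - 108q_A.
Follower FOC: 230 - q_H - 2q_A = 0, so q_A(q_H) = (230 - q_H)/2.
The leader anticipates this reaction. Substituting into P = 338 - Q gives P = 223 - (1/2)q_H, so π_H = (223 - (1/2)q_H)q_H - 110q_H.
Leader FOC: 113 - q_H = 0, so q_H = 113.
Then q_A = (230 - 113)/2 = 117/2.

58.50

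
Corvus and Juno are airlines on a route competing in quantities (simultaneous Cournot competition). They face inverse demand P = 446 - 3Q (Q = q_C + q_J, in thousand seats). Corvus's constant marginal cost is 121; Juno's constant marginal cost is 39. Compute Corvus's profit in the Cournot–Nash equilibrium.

2187

Corvus's profit: π_C = (446 - 3Q)q_C - (121q_C). Setting ∂π_C/∂q_C = 0: 325 - 6q_C - 3(q_J) = 0.
Juno's first-order condition: 407 - 6q_J - 3(q_C) = 0.
Best responses: q_C = (325 - 3q_J)/6, q_J = (407 - 3q_C)/6.
Substituting one into the other gives q_C = 27 and q_J = 163/3.
Price P = 446 - 3·(244/3) = 202.
Corvus's profit: (202 - 121)·27 = 2187.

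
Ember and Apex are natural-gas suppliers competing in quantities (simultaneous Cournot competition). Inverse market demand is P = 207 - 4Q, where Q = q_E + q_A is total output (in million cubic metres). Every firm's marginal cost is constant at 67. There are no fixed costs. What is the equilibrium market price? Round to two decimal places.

Each firm earns π_i = (207 - 4Q)q_i - 67q_i.
Setting ∂π_i/∂q_i = 0 with rivals' quantities fixed: 140 - 8q_i - 4q_j = 0.
By symmetry each firm produces the same amount; substituting q_j = q_i yields q_i = 140/12 = 35/3.
Total output Q = 70/3, so price P = 207 - 4·(70/3) = 341/3.

113.67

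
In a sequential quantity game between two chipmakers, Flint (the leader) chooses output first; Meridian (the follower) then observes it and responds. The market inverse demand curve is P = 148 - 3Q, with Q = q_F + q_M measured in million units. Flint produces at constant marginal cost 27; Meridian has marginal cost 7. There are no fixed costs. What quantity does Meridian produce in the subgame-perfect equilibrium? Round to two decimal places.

15.08

The follower Meridian best-responds to any q_F: π_M = (148 - 3Q)q_M - 7q_M.
Follower FOC: 141 - 3q_F - 6q_M = 0, so q_M(q_F) = (141 - 3q_F)/6.
Flint substitutes q_M(q_F) into its own profit: π_F = q_F(148 - 3q_F - (141 - 3q_F)/2) - 27q_F = (155/2 - (3/2)q_F)q_F - 27q_F.
Maximising: ∂π_F/∂q_F = 101/2 - 3q_F = 0, giving q_F = 101/6.
Then q_M = (141 - 3·(101/6))/6 = 181/12.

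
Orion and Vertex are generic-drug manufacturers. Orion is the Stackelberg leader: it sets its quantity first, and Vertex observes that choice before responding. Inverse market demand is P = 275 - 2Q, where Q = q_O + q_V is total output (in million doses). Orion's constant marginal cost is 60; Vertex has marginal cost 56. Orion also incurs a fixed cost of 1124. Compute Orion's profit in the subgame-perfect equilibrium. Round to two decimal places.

Solve by backward induction. Given q_O, the follower Vertex maximises π_V = (275 - 2q_O - 2q_V)q_V - 56q_V.
Follower FOC: 219 - 2q_O - 4q_V = 0, so q_V(q_O) = (219 - 2q_O)/4.
The leader anticipates this reaction. Substituting into P = 275 - 2Q gives P = 331/2 - q_O, so π_O = (331/2 - q_O)q_O - 60q_O.
Maximising: ∂π_O/∂q_O = 211/2 - 2q_O = 0, giving q_O = 211/4.
Then q_V = (219 - 2·(211/4))/4 = 227/8.
Price P = 275 - 2·(649/8) = 451/4.
Orion's profit: (451/4 - 60)·(211/4) - 1124 = 1658.5625.

1658.56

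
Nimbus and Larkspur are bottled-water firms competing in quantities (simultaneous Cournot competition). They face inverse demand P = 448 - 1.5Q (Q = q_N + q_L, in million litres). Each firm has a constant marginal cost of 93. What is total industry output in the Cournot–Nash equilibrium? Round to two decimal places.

157.78

Each firm earns π_i = (448 - 1.5Q)q_i - 93q_i.
Setting ∂π_i/∂q_i = 0 with rivals' quantities fixed: 355 - 3q_i - (3/2)q_j = 0.
By symmetry each firm produces the same amount; substituting q_j = q_i yields q_i = 355/(9/2) = 710/9.
Total output Q = 710/9 + 710/9 = 1420/9.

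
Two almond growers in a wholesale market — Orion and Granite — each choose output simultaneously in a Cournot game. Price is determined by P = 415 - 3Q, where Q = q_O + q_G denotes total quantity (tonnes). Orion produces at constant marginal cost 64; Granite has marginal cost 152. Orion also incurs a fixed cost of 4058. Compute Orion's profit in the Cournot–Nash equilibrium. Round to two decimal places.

Orion's profit: π_O = (415 - 3Q)q_O - (64q_O). Setting ∂π_O/∂q_O = 0: 351 - 6q_O - 3(q_G) = 0.
Granite's first-order condition: 263 - 6q_G - 3(q_O) = 0.
Rearranging gives the reaction functions q_O = (351 - 3q_G)/6 and q_G = (263 - 3q_O)/6.
Solving the pair: q_O = 439/9, q_G = 175/9.
Price P = 415 - 3·(614/9) = 631/3.
Orion's profit: (631/3 - 64)·(439/9) - 4058 = 3079.8148.

3079.81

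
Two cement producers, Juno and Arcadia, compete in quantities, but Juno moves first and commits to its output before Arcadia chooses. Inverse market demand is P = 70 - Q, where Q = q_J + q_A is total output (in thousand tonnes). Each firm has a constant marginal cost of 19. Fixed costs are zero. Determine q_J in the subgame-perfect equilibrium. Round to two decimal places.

25.50

The follower Arcadia best-responds to any q_J: π_A = (70 - Q)q_A - 19q_A.
Follower FOC: 51 - q_J - 2q_A = 0, so q_A(q_J) = (51 - q_J)/2.
Juno substitutes q_A(q_J) into its own profit: π_J = q_J(70 - q_J - (51 - q_J)/2) - 19q_J = (89/2 - (1/2)q_J)q_J - 19q_J.
The leader's first-order condition 51/2 - q_J = 0 yields q_J = 51/2.
Then q_A = (51 - 51/2)/2 = 51/4.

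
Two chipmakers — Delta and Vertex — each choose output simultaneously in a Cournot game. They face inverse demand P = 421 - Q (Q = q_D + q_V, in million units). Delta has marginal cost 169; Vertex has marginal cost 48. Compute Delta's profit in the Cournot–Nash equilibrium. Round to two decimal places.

Delta's profit: π_D = (421 - Q)q_D - (169q_D). Setting ∂π_D/∂q_D = 0: 252 - 2q_D - (q_V) = 0.
Vertex's profit: π_V = (421 - Q)q_V - (48q_V). Setting ∂π_V/∂q_V = 0: 373 - 2q_V - (q_D) = 0.
Best responses: q_D = (252 - q_V)/2, q_V = (373 - q_D)/2.
Substituting one into the other gives q_D = 131/3 and q_V = 494/3.
Price P = 421 - 625/3 = 638/3.
Delta's profit: (638/3 - 169)·(131/3) = 1906.7778.

1906.78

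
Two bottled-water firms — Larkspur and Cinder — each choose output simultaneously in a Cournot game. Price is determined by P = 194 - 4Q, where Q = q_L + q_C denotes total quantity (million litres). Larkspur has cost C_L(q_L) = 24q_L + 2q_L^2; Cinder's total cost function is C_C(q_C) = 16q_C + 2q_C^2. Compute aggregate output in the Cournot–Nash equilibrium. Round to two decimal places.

Larkspur's profit: π_L = (194 - 4Q)q_L - (24q_L + 2q_L²). Setting ∂π_L/∂q_L = 0: 170 - 12q_L - 4(q_C) = 0.
Cinder's first-order condition: 178 - 12q_C - 4(q_L) = 0.
Rearranging gives the reaction functions q_L = (170 - 4q_C)/12 and q_C = (178 - 4q_L)/12.
Substituting one into the other gives q_L = 83/8 and q_C = 91/8.
Total output Q = 83/8 + 91/8 = 87/4.

21.75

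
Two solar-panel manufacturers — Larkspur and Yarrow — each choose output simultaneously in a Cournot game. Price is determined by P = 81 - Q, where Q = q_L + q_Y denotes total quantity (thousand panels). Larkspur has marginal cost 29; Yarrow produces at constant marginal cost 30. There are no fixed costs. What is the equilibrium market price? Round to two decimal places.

Larkspur's profit: π_L = (81 - Q)q_L - (29q_L). Setting ∂π_L/∂q_L = 0: 52 - 2q_L - (q_Y) = 0.
Yarrow's profit: π_Y = (81 - Q)q_Y - (30q_Y). Setting ∂π_Y/∂q_Y = 0: 51 - 2q_Y - (q_L) = 0.
So q_L = (52 - q_Y)/2 and q_Y = (51 - q_L)/2.
Solving the pair: q_L = 53/3, q_Y = 50/3.
Total output Q = 103/3, so price P = 81 - 103/3 = 140/3.

46.67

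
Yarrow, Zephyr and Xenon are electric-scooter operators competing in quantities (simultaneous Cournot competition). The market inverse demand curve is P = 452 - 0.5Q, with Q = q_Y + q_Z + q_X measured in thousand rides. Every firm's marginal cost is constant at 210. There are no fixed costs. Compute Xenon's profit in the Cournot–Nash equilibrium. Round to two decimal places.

Each firm earns π_i = (452 - 0.5Q)q_i - 210q_i.
First-order condition (treating rivals' output as given): 242 - q_i - (1/2)·Σ_{j≠i} q_j = 0.
By symmetry each firm produces the same amount; substituting Σ_{j≠i} q_j = 2q_i yields q_i = 242/2 = 121.
Price P = 452 - (1/2)·363 = 541/2.
Xenon's profit: (541/2 - 210)·121 = 7320.5000.

7320.50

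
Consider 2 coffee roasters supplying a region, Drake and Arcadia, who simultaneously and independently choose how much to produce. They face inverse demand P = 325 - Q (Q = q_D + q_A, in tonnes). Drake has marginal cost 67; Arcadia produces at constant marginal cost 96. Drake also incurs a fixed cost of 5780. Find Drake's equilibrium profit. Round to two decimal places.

3372.11

Drake's profit: π_D = (325 - Q)q_D - (67q_D). Setting ∂π_D/∂q_D = 0: 258 - 2q_D - (q_A) = 0.
Arcadia's first-order condition: 229 - 2q_A - (q_D) = 0.
Rearranging gives the reaction functions q_D = (258 - q_A)/2 and q_A = (229 - q_D)/2.
Substituting one into the other gives q_D = 287/3 and q_A = 200/3.
Price P = 325 - 487/3 = 488/3.
Drake's profit: (488/3 - 67)·(287/3) - 5780 = 3372.1111.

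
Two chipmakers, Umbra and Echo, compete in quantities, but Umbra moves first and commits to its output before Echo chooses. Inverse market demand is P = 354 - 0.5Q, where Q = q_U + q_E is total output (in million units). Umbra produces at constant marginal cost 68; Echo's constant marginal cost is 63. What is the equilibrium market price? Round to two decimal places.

138.25

The follower Echo best-responds to any q_U: π_E = (354 - 0.5Q)q_E - 63q_E.
Setting the follower's marginal profit to zero, 291 - (1/2)q_U - q_E = 0, i.e. q_E = (291 - (1/2)q_U).
The leader anticipates this reaction. Substituting into P = 354 - 0.5Q gives P = 417/2 - (1/4)q_U, so π_U = (417/2 - (1/4)q_U)q_U - 68q_U.
The leader's first-order condition 281/2 - (1/2)q_U = 0 yields q_U = 281.
Then q_E = (291 - (1/2)·281) = 301/2.
Total output Q = 863/2, so price P = 354 - (1/2)·(863/2) = 553/4.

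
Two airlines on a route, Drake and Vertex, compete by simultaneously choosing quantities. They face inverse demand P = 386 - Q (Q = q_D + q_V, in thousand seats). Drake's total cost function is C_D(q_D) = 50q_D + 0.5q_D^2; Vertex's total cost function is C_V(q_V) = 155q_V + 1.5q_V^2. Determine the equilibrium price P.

Drake's profit: π_D = (386 - Q)q_D - (50q_D + (1/2)q_D²). Setting ∂π_D/∂q_D = 0: 336 - 3q_D - (q_V) = 0.
Vertex's first-order condition: 231 - 5q_V - (q_D) = 0.
Rearranging gives the reaction functions q_D = (336 - q_V)/3 and q_V = (231 - q_D)/5.
Solving the pair: q_D = 207/2, q_V = 51/2.
Total output Q = 129, so price P = 386 - 129 = 257.

257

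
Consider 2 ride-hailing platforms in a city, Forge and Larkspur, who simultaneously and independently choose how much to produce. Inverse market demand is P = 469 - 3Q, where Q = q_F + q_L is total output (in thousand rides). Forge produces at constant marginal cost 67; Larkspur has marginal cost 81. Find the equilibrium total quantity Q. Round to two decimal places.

87.78

Forge's profit: π_F = (469 - 3Q)q_F - (67q_F). Setting ∂π_F/∂q_F = 0: 402 - 6q_F - 3(q_L) = 0.
Larkspur's first-order condition: 388 - 6q_L - 3(q_F) = 0.
So q_F = (402 - 3q_L)/6 and q_L = (388 - 3q_F)/6.
Substituting one into the other gives q_F = 416/9 and q_L = 374/9.
Total output Q = 416/9 + 374/9 = 790/9.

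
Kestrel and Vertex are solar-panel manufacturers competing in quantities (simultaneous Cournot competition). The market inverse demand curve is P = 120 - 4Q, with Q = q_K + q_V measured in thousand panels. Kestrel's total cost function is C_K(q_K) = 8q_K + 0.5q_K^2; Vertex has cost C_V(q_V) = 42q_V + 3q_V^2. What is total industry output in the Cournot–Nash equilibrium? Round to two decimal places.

Kestrel's profit: π_K = (120 - 4Q)q_K - (8q_K + (1/2)q_K²). Setting ∂π_K/∂q_K = 0: 112 - 9q_K - 4(q_V) = 0.
Vertex's first-order condition: 78 - 14q_V - 4(q_K) = 0.
So q_K = (112 - 4q_V)/9 and q_V = (78 - 4q_K)/14.
Solving the pair: q_K = 628/55, q_V = 127/55.
Total output Q = 628/55 + 127/55 = 151/11.

13.73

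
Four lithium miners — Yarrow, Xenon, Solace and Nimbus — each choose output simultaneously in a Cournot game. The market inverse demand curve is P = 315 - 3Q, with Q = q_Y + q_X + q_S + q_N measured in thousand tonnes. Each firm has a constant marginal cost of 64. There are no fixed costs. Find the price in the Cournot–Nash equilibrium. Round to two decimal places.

114.20

Each firm earns π_i = (315 - 3Q)q_i - 64q_i.
Setting ∂π_i/∂q_i = 0 with rivals' quantities fixed: 251 - 6q_i - 3·Σ_{j≠i} q_j = 0.
By symmetry each firm produces the same amount; substituting Σ_{j≠i} q_j = 3q_i yields q_i = 251/15.
Total output Q = 1004/15, so price P = 315 - 3·(1004/15) = 571/5.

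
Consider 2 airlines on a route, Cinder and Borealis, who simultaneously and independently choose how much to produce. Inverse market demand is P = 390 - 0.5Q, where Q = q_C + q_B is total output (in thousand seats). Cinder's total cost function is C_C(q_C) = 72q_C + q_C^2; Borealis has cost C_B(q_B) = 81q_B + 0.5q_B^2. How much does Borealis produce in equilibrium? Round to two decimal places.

133.57

Cinder's profit: π_C = (390 - 0.5Q)q_C - (72q_C + q_C²). Setting ∂π_C/∂q_C = 0: 318 - 3q_C - (1/2)(q_B) = 0.
Borealis's profit: π_B = (390 - 0.5Q)q_B - (81q_B + (1/2)q_B²). Setting ∂π_B/∂q_B = 0: 309 - 2q_B - (1/2)(q_C) = 0.
So q_C = (318 - (1/2)q_B)/3 and q_B = (309 - (1/2)q_C)/2.
Substituting one into the other gives q_C = 1926/23 and q_B = 133.5652.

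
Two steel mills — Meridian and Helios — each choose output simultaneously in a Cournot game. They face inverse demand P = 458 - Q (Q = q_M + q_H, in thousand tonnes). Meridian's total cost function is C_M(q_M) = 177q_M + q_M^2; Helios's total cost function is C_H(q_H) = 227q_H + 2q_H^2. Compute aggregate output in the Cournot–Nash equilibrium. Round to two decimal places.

91.22

Meridian's profit: π_M = (458 - Q)q_M - (177q_M + q_M²). Setting ∂π_M/∂q_M = 0: 281 - 4q_M - (q_H) = 0.
Helios's profit: π_H = (458 - Q)q_H - (227q_H + 2q_H²). Setting ∂π_H/∂q_H = 0: 231 - 6q_H - (q_M) = 0.
Rearranging gives the reaction functions q_M = (281 - q_H)/4 and q_H = (231 - q_M)/6.
Solving the pair: q_M = 1455/23, q_H = 643/23.
Total output Q = 1455/23 + 643/23 = 91.2174.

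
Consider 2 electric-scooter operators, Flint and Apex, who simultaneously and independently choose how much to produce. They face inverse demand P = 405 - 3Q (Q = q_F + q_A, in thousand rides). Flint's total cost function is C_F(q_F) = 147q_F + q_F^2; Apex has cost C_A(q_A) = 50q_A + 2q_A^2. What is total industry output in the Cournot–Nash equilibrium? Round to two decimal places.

50.44

Flint's profit: π_F = (405 - 3Q)q_F - (147q_F + q_F²). Setting ∂π_F/∂q_F = 0: 258 - 8q_F - 3(q_A) = 0.
Apex's profit: π_A = (405 - 3Q)q_A - (50q_A + 2q_A²). Setting ∂π_A/∂q_A = 0: 355 - 10q_A - 3(q_F) = 0.
Best responses: q_F = (258 - 3q_A)/8, q_A = (355 - 3q_F)/10.
Substituting one into the other gives q_F = 1515/71 and q_A = 29.0986.
Total output Q = 1515/71 + 29.0986 = 50.4366.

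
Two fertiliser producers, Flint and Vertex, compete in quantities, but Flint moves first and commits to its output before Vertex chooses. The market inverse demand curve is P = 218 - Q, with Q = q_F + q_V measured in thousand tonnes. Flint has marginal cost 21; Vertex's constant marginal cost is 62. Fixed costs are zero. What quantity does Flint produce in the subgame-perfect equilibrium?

Solve by backward induction. Given q_F, the follower Vertex maximises π_V = (218 - q_F - q_V)q_V - 62q_V.
∂π_V/∂q_V = 156 - q_F - 2q_V = 0 gives the reaction function q_V = (156 - q_F)/2.
The leader anticipates this reaction. Substituting into P = 218 - Q gives P = 140 - (1/2)q_F, so π_F = (140 - (1/2)q_F)q_F - 21q_F.
The leader's first-order condition 119 - q_F = 0 yields q_F = 119.
Then q_V = (156 - 119)/2 = 37/2.

119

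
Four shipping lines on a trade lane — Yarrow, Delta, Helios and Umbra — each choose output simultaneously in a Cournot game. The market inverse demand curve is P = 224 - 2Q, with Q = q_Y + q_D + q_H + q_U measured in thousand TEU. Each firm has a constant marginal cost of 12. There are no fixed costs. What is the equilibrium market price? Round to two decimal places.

54.40

A representative firm's profit is π_i = q_i(224 - 2Q) - 12q_i.
First-order condition (treating rivals' output as given): 212 - 4q_i - 2·Σ_{j≠i} q_j = 0.
By symmetry each firm produces the same amount; substituting Σ_{j≠i} q_j = 3q_i yields q_i = 212/10 = 106/5.
Total output Q = 424/5, so price P = 224 - 2·(424/5) = 272/5.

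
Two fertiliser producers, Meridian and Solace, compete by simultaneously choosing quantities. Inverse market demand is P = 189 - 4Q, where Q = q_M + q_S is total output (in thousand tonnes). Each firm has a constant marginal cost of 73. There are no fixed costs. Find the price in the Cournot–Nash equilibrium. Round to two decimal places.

111.67

A representative firm's profit is π_i = q_i(189 - 4Q) - 73q_i.
First-order condition (treating rivals' output as given): 116 - 8q_i - 4q_j = 0.
With identical firms every q_j equals q_i, so q_j = q_i and 116 = 12q_i, giving q_i = 29/3.
Total output Q = 58/3, so price P = 189 - 4·(58/3) = 335/3.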